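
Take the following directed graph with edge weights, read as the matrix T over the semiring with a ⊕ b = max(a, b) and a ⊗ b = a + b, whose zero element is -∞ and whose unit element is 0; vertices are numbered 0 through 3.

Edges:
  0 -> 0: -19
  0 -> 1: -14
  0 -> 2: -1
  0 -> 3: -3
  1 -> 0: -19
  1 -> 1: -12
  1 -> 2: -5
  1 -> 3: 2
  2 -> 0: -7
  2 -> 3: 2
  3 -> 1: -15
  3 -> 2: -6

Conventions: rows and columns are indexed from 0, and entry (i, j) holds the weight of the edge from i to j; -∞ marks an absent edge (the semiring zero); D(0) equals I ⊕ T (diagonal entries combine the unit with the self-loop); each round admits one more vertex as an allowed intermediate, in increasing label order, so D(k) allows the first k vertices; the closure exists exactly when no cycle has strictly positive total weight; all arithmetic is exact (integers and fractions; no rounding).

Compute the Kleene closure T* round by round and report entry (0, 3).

D(0):
  [0, -14, -1, -3]
  [-19, 0, -5, 2]
  [-7, -∞, 0, 2]
  [-∞, -15, -6, 0]
D(1):
  [0, -14, -1, -3]
  [-19, 0, -5, 2]
  [-7, -21, 0, 2]
  [-∞, -15, -6, 0]
D(2):
  [0, -14, -1, -3]
  [-19, 0, -5, 2]
  [-7, -21, 0, 2]
  [-34, -15, -6, 0]
D(3):
  [0, -14, -1, 1]
  [-12, 0, -5, 2]
  [-7, -21, 0, 2]
  [-13, -15, -6, 0]
D(4):
  [0, -14, -1, 1]
  [-11, 0, -4, 2]
  [-7, -13, 0, 2]
  [-13, -15, -6, 0]
Answer: T*[0][3] = 1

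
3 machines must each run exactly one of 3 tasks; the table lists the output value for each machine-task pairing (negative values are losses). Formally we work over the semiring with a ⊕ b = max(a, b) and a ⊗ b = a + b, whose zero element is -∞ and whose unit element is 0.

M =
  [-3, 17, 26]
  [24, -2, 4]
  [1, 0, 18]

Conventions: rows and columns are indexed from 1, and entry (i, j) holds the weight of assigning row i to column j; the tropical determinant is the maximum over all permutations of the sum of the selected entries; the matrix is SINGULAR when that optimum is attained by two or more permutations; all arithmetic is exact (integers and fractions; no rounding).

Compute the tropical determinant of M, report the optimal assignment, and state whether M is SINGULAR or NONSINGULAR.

σ = (1, 2, 3): (-3) + (-2) + 18 = 13
σ = (1, 3, 2): (-3) + 4 + 0 = 1
σ = (2, 1, 3): 17 + 24 + 18 = 59
σ = (2, 3, 1): 17 + 4 + 1 = 22
σ = (3, 1, 2): 26 + 24 + 0 = 50
σ = (3, 2, 1): 26 + (-2) + 1 = 25
Optimal value attained by: σ = (2, 1, 3).
Answer: det⊕(M) = 59; verdict: NONSINGULAR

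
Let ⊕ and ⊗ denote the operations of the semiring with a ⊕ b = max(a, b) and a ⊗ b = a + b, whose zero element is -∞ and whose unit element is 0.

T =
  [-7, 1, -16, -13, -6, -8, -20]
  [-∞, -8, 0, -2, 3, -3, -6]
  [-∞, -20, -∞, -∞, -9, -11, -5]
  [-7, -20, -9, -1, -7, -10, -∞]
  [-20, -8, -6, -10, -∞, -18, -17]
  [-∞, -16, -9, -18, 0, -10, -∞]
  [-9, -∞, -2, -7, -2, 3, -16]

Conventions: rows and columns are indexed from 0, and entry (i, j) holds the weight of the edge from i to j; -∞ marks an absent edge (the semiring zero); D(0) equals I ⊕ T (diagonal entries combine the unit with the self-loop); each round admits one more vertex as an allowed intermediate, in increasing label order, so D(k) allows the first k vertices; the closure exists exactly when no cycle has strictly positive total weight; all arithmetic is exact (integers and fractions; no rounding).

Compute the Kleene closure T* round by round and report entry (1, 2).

D(0):
  [0, 1, -16, -13, -6, -8, -20]
  [-∞, 0, 0, -2, 3, -3, -6]
  [-∞, -20, 0, -∞, -9, -11, -5]
  [-7, -20, -9, 0, -7, -10, -∞]
  [-20, -8, -6, -10, 0, -18, -17]
  [-∞, -16, -9, -18, 0, 0, -∞]
  [-9, -∞, -2, -7, -2, 3, 0]
D(1):
  [0, 1, -16, -13, -6, -8, -20]
  [-∞, 0, 0, -2, 3, -3, -6]
  [-∞, -20, 0, -∞, -9, -11, -5]
  [-7, -6, -9, 0, -7, -10, -27]
  [-20, -8, -6, -10, 0, -18, -17]
  [-∞, -16, -9, -18, 0, 0, -∞]
  [-9, -8, -2, -7, -2, 3, 0]
D(2):
  [0, 1, 1, -1, 4, -2, -5]
  [-∞, 0, 0, -2, 3, -3, -6]
  [-∞, -20, 0, -22, -9, -11, -5]
  [-7, -6, -6, 0, -3, -9, -12]
  [-20, -8, -6, -10, 0, -11, -14]
  [-∞, -16, -9, -18, 0, 0, -22]
  [-9, -8, -2, -7, -2, 3, 0]
D(3):
  [0, 1, 1, -1, 4, -2, -4]
  [-∞, 0, 0, -2, 3, -3, -5]
  [-∞, -20, 0, -22, -9, -11, -5]
  [-7, -6, -6, 0, -3, -9, -11]
  [-20, -8, -6, -10, 0, -11, -11]
  [-∞, -16, -9, -18, 0, 0, -14]
  [-9, -8, -2, -7, -2, 3, 0]
D(4):
  [0, 1, 1, -1, 4, -2, -4]
  [-9, 0, 0, -2, 3, -3, -5]
  [-29, -20, 0, -22, -9, -11, -5]
  [-7, -6, -6, 0, -3, -9, -11]
  [-17, -8, -6, -10, 0, -11, -11]
  [-25, -16, -9, -18, 0, 0, -14]
  [-9, -8, -2, -7, -2, 3, 0]
D(5):
  [0, 1, 1, -1, 4, -2, -4]
  [-9, 0, 0, -2, 3, -3, -5]
  [-26, -17, 0, -19, -9, -11, -5]
  [-7, -6, -6, 0, -3, -9, -11]
  [-17, -8, -6, -10, 0, -11, -11]
  [-17, -8, -6, -10, 0, 0, -11]
  [-9, -8, -2, -7, -2, 3, 0]
D(6):
  [0, 1, 1, -1, 4, -2, -4]
  [-9, 0, 0, -2, 3, -3, -5]
  [-26, -17, 0, -19, -9, -11, -5]
  [-7, -6, -6, 0, -3, -9, -11]
  [-17, -8, -6, -10, 0, -11, -11]
  [-17, -8, -6, -10, 0, 0, -11]
  [-9, -5, -2, -7, 3, 3, 0]
D(7):
  [0, 1, 1, -1, 4, -1, -4]
  [-9, 0, 0, -2, 3, -2, -5]
  [-14, -10, 0, -12, -2, -2, -5]
  [-7, -6, -6, 0, -3, -8, -11]
  [-17, -8, -6, -10, 0, -8, -11]
  [-17, -8, -6, -10, 0, 0, -11]
  [-9, -5, -2, -7, 3, 3, 0]
Answer: T*[1][2] = 0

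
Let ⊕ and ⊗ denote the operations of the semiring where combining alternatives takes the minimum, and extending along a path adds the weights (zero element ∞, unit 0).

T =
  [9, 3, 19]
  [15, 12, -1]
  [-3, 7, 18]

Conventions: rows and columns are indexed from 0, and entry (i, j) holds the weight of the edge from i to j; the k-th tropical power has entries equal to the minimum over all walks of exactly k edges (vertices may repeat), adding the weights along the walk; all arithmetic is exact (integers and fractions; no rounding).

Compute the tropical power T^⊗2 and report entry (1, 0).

T^⊗2:
  [16, 12, 2]
  [-4, 6, 11]
  [6, 0, 6]
Key observation: the optimum is the walk 1->2->0, with weight (-1) + (-3) = -4.
Optimal value attained by: walk 1->2->0.
Answer: (T^⊗2)[1][0] = -4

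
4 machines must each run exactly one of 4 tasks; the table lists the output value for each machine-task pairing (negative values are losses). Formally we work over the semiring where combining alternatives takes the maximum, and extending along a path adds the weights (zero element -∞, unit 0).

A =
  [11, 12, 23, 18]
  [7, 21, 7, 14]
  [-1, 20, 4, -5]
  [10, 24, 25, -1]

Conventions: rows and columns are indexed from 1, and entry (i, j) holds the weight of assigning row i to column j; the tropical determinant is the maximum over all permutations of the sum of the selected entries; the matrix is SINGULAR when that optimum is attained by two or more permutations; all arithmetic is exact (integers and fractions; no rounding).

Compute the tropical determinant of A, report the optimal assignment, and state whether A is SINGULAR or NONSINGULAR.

σ = (1, 2, 3, 4): 11 + 21 + 4 + (-1) = 35
σ = (1, 2, 4, 3): 11 + 21 + (-5) + 25 = 52
σ = (1, 3, 2, 4): 11 + 7 + 20 + (-1) = 37
σ = (1, 3, 4, 2): 11 + 7 + (-5) + 24 = 37
σ = (1, 4, 2, 3): 11 + 14 + 20 + 25 = 70
σ = (1, 4, 3, 2): 11 + 14 + 4 + 24 = 53
σ = (2, 1, 3, 4): 12 + 7 + 4 + (-1) = 22
σ = (2, 1, 4, 3): 12 + 7 + (-5) + 25 = 39
σ = (2, 3, 1, 4): 12 + 7 + (-1) + (-1) = 17
σ = (2, 3, 4, 1): 12 + 7 + (-5) + 10 = 24
σ = (2, 4, 1, 3): 12 + 14 + (-1) + 25 = 50
σ = (2, 4, 3, 1): 12 + 14 + 4 + 10 = 40
σ = (3, 1, 2, 4): 23 + 7 + 20 + (-1) = 49
σ = (3, 1, 4, 2): 23 + 7 + (-5) + 24 = 49
σ = (3, 2, 1, 4): 23 + 21 + (-1) + (-1) = 42
σ = (3, 2, 4, 1): 23 + 21 + (-5) + 10 = 49
σ = (3, 4, 1, 2): 23 + 14 + (-1) + 24 = 60
σ = (3, 4, 2, 1): 23 + 14 + 20 + 10 = 67
σ = (4, 1, 2, 3): 18 + 7 + 20 + 25 = 70
σ = (4, 1, 3, 2): 18 + 7 + 4 + 24 = 53
σ = (4, 2, 1, 3): 18 + 21 + (-1) + 25 = 63
σ = (4, 2, 3, 1): 18 + 21 + 4 + 10 = 53
σ = (4, 3, 1, 2): 18 + 7 + (-1) + 24 = 48
σ = (4, 3, 2, 1): 18 + 7 + 20 + 10 = 55
Optimal value attained by: σ = (1, 4, 2, 3).
Answer: det⊕(A) = 70; verdict: SINGULAR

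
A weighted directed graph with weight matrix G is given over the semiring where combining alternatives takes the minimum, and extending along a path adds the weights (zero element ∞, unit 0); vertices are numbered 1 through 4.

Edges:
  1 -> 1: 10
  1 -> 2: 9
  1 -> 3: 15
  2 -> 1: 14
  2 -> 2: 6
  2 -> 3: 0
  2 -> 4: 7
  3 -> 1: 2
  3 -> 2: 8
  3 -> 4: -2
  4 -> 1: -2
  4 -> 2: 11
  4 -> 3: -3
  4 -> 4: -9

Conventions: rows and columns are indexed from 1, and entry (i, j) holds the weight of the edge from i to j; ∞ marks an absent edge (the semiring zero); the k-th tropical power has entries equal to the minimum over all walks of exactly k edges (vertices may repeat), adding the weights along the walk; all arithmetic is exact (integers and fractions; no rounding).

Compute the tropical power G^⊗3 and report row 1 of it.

G^⊗2:
  [17, 15, 9, 13]
  [2, 8, 4, -2]
  [-4, 9, -5, -11]
  [-11, 2, -12, -18]
G^⊗3:
  [11, 17, 10, 4]
  [-4, 9, -5, -11]
  [-13, 0, -14, -20]
  [-20, -7, -21, -27]
Answer: row 1 of G^⊗3 = [11, 17, 10, 4]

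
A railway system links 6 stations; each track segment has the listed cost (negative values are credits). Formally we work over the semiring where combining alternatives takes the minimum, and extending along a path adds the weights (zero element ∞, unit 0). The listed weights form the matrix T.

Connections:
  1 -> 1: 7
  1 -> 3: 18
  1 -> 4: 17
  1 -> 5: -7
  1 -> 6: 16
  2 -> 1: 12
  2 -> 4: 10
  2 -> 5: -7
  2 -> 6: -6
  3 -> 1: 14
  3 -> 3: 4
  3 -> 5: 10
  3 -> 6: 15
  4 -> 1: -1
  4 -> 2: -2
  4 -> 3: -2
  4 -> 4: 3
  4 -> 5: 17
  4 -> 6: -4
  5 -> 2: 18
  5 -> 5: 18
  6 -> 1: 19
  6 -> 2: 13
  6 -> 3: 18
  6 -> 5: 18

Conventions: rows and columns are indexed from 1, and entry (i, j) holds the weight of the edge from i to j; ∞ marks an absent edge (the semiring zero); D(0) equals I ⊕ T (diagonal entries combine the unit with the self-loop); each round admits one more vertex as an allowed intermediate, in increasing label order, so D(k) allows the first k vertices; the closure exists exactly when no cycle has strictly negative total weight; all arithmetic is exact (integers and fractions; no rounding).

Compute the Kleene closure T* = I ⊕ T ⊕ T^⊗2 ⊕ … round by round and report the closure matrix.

D(0):
  [0, ∞, 18, 17, -7, 16]
  [12, 0, ∞, 10, -7, -6]
  [14, ∞, 0, ∞, 10, 15]
  [-1, -2, -2, 0, 17, -4]
  [∞, 18, ∞, ∞, 0, ∞]
  [19, 13, 18, ∞, 18, 0]
D(1):
  [0, ∞, 18, 17, -7, 16]
  [12, 0, 30, 10, -7, -6]
  [14, ∞, 0, 31, 7, 15]
  [-1, -2, -2, 0, -8, -4]
  [∞, 18, ∞, ∞, 0, ∞]
  [19, 13, 18, 36, 12, 0]
D(2):
  [0, ∞, 18, 17, -7, 16]
  [12, 0, 30, 10, -7, -6]
  [14, ∞, 0, 31, 7, 15]
  [-1, -2, -2, 0, -9, -8]
  [30, 18, 48, 28, 0, 12]
  [19, 13, 18, 23, 6, 0]
D(3):
  [0, ∞, 18, 17, -7, 16]
  [12, 0, 30, 10, -7, -6]
  [14, ∞, 0, 31, 7, 15]
  [-1, -2, -2, 0, -9, -8]
  [30, 18, 48, 28, 0, 12]
  [19, 13, 18, 23, 6, 0]
D(4):
  [0, 15, 15, 17, -7, 9]
  [9, 0, 8, 10, -7, -6]
  [14, 29, 0, 31, 7, 15]
  [-1, -2, -2, 0, -9, -8]
  [27, 18, 26, 28, 0, 12]
  [19, 13, 18, 23, 6, 0]
D(5):
  [0, 11, 15, 17, -7, 5]
  [9, 0, 8, 10, -7, -6]
  [14, 25, 0, 31, 7, 15]
  [-1, -2, -2, 0, -9, -8]
  [27, 18, 26, 28, 0, 12]
  [19, 13, 18, 23, 6, 0]
D(6):
  [0, 11, 15, 17, -7, 5]
  [9, 0, 8, 10, -7, -6]
  [14, 25, 0, 31, 7, 15]
  [-1, -2, -2, 0, -9, -8]
  [27, 18, 26, 28, 0, 12]
  [19, 13, 18, 23, 6, 0]
Answer: T* = [[0, 11, 15, 17, -7, 5], [9, 0, 8, 10, -7, -6], [14, 25, 0, 31, 7, 15], [-1, -2, -2, 0, -9, -8], [27, 18, 26, 28, 0, 12], [19, 13, 18, 23, 6, 0]]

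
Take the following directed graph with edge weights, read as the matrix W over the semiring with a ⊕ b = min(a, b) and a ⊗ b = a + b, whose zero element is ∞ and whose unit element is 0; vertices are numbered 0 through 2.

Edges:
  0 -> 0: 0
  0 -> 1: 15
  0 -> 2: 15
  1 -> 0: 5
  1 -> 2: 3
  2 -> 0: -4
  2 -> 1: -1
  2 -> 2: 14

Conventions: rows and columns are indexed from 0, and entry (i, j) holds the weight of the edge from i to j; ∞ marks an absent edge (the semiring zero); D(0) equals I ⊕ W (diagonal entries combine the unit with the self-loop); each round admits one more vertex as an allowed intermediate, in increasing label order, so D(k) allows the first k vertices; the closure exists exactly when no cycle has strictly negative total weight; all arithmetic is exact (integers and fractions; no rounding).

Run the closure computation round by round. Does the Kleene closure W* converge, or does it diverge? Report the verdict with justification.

D(0):
  [0, 15, 15]
  [5, 0, 3]
  [-4, -1, 0]
D(1):
  [0, 15, 15]
  [5, 0, 3]
  [-4, -1, 0]
D(2):
  [0, 15, 15]
  [5, 0, 3]
  [-4, -1, 0]
D(3):
  [0, 14, 15]
  [-1, 0, 3]
  [-4, -1, 0]
Key observation: every diagonal entry stays at the unit through all rounds, so no improving cycle exists.
Answer: CONVERGES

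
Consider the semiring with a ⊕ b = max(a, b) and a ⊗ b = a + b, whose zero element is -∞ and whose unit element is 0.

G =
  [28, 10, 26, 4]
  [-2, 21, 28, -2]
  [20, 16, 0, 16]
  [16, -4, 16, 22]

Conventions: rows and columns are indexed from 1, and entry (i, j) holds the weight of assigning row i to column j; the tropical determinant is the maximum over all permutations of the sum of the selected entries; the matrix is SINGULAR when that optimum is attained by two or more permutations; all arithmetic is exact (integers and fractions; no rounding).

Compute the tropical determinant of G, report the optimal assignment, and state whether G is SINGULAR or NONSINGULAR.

σ = (1, 2, 3, 4): 28 + 21 + 0 + 22 = 71
σ = (1, 2, 4, 3): 28 + 21 + 16 + 16 = 81
σ = (1, 3, 2, 4): 28 + 28 + 16 + 22 = 94
σ = (1, 3, 4, 2): 28 + 28 + 16 + (-4) = 68
σ = (1, 4, 2, 3): 28 + (-2) + 16 + 16 = 58
σ = (1, 4, 3, 2): 28 + (-2) + 0 + (-4) = 22
σ = (2, 1, 3, 4): 10 + (-2) + 0 + 22 = 30
σ = (2, 1, 4, 3): 10 + (-2) + 16 + 16 = 40
σ = (2, 3, 1, 4): 10 + 28 + 20 + 22 = 80
σ = (2, 3, 4, 1): 10 + 28 + 16 + 16 = 70
σ = (2, 4, 1, 3): 10 + (-2) + 20 + 16 = 44
σ = (2, 4, 3, 1): 10 + (-2) + 0 + 16 = 24
σ = (3, 1, 2, 4): 26 + (-2) + 16 + 22 = 62
σ = (3, 1, 4, 2): 26 + (-2) + 16 + (-4) = 36
σ = (3, 2, 1, 4): 26 + 21 + 20 + 22 = 89
σ = (3, 2, 4, 1): 26 + 21 + 16 + 16 = 79
σ = (3, 4, 1, 2): 26 + (-2) + 20 + (-4) = 40
σ = (3, 4, 2, 1): 26 + (-2) + 16 + 16 = 56
σ = (4, 1, 2, 3): 4 + (-2) + 16 + 16 = 34
σ = (4, 1, 3, 2): 4 + (-2) + 0 + (-4) = -2
σ = (4, 2, 1, 3): 4 + 21 + 20 + 16 = 61
σ = (4, 2, 3, 1): 4 + 21 + 0 + 16 = 41
σ = (4, 3, 1, 2): 4 + 28 + 20 + (-4) = 48
σ = (4, 3, 2, 1): 4 + 28 + 16 + 16 = 64
Optimal value attained by: σ = (1, 3, 2, 4).
Answer: det⊕(G) = 94; verdict: NONSINGULAR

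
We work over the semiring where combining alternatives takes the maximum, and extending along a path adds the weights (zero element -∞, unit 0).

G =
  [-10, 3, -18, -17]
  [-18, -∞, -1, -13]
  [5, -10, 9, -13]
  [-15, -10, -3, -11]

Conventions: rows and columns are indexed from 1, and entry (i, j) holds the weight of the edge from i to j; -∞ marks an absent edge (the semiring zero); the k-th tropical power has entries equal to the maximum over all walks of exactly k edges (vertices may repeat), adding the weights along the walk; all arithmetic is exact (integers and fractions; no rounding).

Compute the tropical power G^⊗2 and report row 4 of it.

G^⊗2:
  [-13, -7, 2, -10]
  [4, -11, 8, -14]
  [14, 8, 18, -4]
  [2, -12, 6, -16]
Answer: row 4 of G^⊗2 = [2, -12, 6, -16]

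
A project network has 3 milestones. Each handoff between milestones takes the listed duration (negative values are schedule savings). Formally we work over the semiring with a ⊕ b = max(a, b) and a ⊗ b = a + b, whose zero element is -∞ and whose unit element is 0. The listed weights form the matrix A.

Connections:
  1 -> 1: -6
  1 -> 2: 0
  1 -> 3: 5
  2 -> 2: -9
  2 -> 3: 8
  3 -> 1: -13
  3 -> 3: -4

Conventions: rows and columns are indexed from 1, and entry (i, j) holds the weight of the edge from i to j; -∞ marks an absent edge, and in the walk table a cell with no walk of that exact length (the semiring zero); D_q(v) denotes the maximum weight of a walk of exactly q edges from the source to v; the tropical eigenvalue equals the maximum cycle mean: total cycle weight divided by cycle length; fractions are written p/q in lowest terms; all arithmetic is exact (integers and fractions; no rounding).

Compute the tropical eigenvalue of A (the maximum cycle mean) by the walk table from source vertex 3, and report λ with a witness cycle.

q=0: [-∞, -∞, 0]
q=1: [-13, -∞, -4]
q=2: [-17, -13, -8]
q=3: [-21, -17, -5]
Optimal cycle mean attained by: cycle 1->2->3->1, total 0 + 8 + (-13), length 3.
Answer: λ = -5/3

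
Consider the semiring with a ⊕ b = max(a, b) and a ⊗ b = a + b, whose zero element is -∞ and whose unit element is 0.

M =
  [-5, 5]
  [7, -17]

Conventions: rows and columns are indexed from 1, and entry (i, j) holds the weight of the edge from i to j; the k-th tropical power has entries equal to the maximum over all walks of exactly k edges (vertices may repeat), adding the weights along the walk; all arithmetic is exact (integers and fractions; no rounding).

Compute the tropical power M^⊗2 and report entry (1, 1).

M^⊗2:
  [12, 0]
  [2, 12]
Key observation: the optimum is the walk 1->2->1, with weight 5 + 7 = 12.
Optimal value attained by: walk 1->2->1.
Answer: (M^⊗2)[1][1] = 12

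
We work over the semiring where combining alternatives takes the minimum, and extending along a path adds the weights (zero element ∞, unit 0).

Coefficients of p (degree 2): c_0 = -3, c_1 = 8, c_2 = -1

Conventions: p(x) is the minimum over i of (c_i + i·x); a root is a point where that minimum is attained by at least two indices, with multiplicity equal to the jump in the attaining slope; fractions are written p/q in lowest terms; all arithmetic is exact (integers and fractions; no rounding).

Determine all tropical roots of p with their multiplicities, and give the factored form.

hull edge (i=0, c=-3) to (i=2, c=-1): slope 1, span 2
Factored form: p(x) = -1 ⊗ (x ⊕ (-1)) ⊗ (x ⊕ (-1))
Answer: roots = -1 (mult 2)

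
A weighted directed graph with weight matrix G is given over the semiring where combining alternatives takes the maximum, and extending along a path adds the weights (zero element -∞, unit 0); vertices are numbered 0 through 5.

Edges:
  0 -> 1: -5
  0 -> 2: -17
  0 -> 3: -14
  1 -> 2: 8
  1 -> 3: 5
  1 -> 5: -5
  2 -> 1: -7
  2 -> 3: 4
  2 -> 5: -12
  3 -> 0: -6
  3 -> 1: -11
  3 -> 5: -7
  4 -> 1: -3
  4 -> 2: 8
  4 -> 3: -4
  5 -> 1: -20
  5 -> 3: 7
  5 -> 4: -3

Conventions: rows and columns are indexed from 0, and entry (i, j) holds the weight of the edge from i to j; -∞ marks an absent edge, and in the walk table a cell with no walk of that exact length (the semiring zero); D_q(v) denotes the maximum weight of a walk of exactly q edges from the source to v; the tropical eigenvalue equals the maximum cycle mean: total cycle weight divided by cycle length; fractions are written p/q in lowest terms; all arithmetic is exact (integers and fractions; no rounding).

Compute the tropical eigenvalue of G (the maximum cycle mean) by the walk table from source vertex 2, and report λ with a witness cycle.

q=0: [-∞, -∞, 0, -∞, -∞, -∞]
q=1: [-∞, -7, -∞, 4, -∞, -12]
q=2: [-2, -7, 1, -2, -15, -3]
q=3: [-8, -6, 1, 5, -6, -9]
q=4: [-1, -6, 2, 5, -12, -2]
q=5: [-1, -5, 2, 6, -5, -2]
q=6: [0, -5, 3, 6, -5, -1]
Optimal cycle mean attained by: cycle 1->2->1, total 8 + (-7), length 2.
Answer: λ = 1/2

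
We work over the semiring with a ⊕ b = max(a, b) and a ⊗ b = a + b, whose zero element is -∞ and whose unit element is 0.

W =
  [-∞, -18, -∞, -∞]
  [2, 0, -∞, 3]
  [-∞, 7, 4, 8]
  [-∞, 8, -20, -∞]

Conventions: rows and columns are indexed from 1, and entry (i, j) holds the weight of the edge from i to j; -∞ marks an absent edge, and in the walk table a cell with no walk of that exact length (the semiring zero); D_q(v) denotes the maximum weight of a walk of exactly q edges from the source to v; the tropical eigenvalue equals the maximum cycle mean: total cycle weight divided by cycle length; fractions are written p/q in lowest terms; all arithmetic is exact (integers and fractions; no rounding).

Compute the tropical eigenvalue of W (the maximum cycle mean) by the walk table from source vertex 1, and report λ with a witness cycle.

q=0: [0, -∞, -∞, -∞]
q=1: [-∞, -18, -∞, -∞]
q=2: [-16, -18, -∞, -15]
q=3: [-16, -7, -35, -15]
q=4: [-5, -7, -31, -4]
Optimal cycle mean attained by: cycle 2->4->2, total 3 + 8, length 2.
Answer: λ = 11/2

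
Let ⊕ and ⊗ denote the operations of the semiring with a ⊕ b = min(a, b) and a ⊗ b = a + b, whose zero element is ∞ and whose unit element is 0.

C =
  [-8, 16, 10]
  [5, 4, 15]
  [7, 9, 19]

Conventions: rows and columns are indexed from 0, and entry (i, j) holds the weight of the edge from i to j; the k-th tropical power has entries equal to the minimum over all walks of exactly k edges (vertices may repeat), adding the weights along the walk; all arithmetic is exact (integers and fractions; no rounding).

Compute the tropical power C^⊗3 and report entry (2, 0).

C^⊗2:
  [-16, 8, 2]
  [-3, 8, 15]
  [-1, 13, 17]
C^⊗3:
  [-24, 0, -6]
  [-11, 12, 7]
  [-9, 15, 9]
Key observation: the optimum is the walk 2->0->0->0, with weight 7 + (-8) + (-8) = -9.
Optimal value attained by: walk 2->0->0->0.
Answer: (C^⊗3)[2][0] = -9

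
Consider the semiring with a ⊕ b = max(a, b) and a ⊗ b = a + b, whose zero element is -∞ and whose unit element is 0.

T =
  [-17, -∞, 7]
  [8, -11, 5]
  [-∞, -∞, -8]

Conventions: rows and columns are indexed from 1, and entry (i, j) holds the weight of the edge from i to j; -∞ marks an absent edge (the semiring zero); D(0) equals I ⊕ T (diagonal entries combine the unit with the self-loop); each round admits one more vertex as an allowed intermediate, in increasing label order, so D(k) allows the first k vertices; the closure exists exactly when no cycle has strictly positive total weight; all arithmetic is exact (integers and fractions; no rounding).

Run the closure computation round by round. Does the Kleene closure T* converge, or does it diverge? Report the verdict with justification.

D(0):
  [0, -∞, 7]
  [8, 0, 5]
  [-∞, -∞, 0]
D(1):
  [0, -∞, 7]
  [8, 0, 15]
  [-∞, -∞, 0]
D(2):
  [0, -∞, 7]
  [8, 0, 15]
  [-∞, -∞, 0]
D(3):
  [0, -∞, 7]
  [8, 0, 15]
  [-∞, -∞, 0]
Key observation: every diagonal entry stays at the unit through all rounds, so no improving cycle exists.
Answer: CONVERGES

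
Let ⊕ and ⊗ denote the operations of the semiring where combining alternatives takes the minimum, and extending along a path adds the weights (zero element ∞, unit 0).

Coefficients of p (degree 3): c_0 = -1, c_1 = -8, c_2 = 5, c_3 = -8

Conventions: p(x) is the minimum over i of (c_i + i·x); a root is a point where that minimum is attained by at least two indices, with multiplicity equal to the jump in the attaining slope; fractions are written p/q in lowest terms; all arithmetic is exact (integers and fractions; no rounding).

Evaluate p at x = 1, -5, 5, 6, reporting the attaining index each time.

p(1) = min(-1+0·1=-1, -8+1·1=-7, 5+2·1=7, -8+3·1=-5) = -7 (attained by i=1)
p(-5) = min(-1+0·(-5)=-1, -8+1·(-5)=-13, 5+2·(-5)=-5, -8+3·(-5)=-23) = -23 (attained by i=3)
p(5) = min(-1+0·5=-1, -8+1·5=-3, 5+2·5=15, -8+3·5=7) = -3 (attained by i=1)
p(6) = min(-1+0·6=-1, -8+1·6=-2, 5+2·6=17, -8+3·6=10) = -2 (attained by i=1)
Answer: p(1) = -7; p(-5) = -23; p(5) = -3; p(6) = -2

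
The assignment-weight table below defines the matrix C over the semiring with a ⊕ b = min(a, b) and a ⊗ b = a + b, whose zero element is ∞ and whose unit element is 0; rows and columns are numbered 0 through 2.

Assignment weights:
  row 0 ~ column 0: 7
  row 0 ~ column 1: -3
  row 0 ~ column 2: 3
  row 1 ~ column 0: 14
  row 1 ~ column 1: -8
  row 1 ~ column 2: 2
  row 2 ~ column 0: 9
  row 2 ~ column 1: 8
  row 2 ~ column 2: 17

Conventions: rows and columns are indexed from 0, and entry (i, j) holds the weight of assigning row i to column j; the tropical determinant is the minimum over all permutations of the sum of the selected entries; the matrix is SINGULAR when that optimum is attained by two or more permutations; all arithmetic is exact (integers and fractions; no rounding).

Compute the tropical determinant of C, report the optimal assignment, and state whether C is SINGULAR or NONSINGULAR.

σ = (0, 1, 2): 7 + (-8) + 17 = 16
σ = (0, 2, 1): 7 + 2 + 8 = 17
σ = (1, 0, 2): (-3) + 14 + 17 = 28
σ = (1, 2, 0): (-3) + 2 + 9 = 8
σ = (2, 0, 1): 3 + 14 + 8 = 25
σ = (2, 1, 0): 3 + (-8) + 9 = 4
Optimal value attained by: σ = (2, 1, 0).
Answer: det⊕(C) = 4; verdict: NONSINGULAR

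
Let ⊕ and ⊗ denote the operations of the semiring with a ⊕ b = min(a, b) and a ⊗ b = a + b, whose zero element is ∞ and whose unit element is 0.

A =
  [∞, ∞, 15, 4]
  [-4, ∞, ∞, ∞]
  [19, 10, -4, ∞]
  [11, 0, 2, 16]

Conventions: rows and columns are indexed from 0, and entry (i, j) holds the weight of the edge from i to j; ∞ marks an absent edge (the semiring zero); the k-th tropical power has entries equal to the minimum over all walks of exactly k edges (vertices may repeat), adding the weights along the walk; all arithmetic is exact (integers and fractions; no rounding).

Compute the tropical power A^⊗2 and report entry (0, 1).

A^⊗2:
  [15, 4, 6, 20]
  [∞, ∞, 11, 0]
  [6, 6, -8, 23]
  [-4, 12, -2, 15]
Key observation: the optimum is the walk 0->3->1, with weight 4 + 0 = 4.
Optimal value attained by: walk 0->3->1.
Answer: (A^⊗2)[0][1] = 4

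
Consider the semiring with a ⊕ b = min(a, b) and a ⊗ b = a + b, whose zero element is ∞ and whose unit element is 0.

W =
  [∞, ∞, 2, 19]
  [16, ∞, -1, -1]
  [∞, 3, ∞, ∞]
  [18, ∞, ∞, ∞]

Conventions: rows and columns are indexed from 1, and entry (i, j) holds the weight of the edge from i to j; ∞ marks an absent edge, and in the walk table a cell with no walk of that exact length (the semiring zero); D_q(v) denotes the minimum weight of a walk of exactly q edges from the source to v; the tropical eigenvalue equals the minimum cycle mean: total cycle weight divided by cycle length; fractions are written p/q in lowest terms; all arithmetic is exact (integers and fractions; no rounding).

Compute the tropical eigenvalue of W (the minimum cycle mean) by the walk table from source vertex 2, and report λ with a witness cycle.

q=0: [∞, 0, ∞, ∞]
q=1: [16, ∞, -1, -1]
q=2: [17, 2, 18, 35]
q=3: [18, 21, 1, 1]
q=4: [19, 4, 20, 20]
Optimal cycle mean attained by: cycle 2->3->2, total (-1) + 3, length 2.
Answer: λ = 1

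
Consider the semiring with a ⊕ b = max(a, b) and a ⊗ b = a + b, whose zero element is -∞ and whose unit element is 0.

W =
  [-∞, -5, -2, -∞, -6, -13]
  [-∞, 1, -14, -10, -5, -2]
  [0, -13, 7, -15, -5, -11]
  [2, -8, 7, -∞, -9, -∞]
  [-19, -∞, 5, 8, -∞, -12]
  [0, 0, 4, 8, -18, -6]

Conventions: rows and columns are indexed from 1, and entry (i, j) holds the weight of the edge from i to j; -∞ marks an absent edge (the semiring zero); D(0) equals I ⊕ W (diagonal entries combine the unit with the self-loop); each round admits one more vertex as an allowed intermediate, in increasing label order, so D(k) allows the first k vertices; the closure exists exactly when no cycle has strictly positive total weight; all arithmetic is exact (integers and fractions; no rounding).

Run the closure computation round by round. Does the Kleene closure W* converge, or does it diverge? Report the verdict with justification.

Detection: at round 0, diagonal entry (2, 2) turns strictly positive.
Key observation: the cycle 2->2 has total weight 1, which is strictly positive.
Answer: DIVERGES — positive cycle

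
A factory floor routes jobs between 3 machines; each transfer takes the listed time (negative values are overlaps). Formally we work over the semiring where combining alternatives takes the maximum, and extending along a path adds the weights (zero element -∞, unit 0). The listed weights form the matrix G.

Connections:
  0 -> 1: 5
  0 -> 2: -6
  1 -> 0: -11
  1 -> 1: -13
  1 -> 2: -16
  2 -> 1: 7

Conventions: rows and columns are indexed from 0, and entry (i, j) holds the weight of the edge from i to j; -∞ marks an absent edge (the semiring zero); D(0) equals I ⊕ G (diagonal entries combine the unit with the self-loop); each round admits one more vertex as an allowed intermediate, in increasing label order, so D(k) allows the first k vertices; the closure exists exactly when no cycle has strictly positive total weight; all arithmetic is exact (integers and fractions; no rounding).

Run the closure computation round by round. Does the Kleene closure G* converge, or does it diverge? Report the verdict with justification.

D(0):
  [0, 5, -6]
  [-11, 0, -16]
  [-∞, 7, 0]
D(1):
  [0, 5, -6]
  [-11, 0, -16]
  [-∞, 7, 0]
D(2):
  [0, 5, -6]
  [-11, 0, -16]
  [-4, 7, 0]
D(3):
  [0, 5, -6]
  [-11, 0, -16]
  [-4, 7, 0]
Key observation: every diagonal entry stays at the unit through all rounds, so no improving cycle exists.
Answer: CONVERGES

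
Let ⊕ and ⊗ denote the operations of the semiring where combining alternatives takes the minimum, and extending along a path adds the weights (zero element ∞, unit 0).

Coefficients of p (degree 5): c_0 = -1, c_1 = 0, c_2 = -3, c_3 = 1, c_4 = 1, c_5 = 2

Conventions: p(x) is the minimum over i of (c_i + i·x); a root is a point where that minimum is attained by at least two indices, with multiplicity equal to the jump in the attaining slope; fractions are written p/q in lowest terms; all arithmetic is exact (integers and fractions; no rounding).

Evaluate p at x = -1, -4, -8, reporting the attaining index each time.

p(-1) = min(-1+0·(-1)=-1, 0+1·(-1)=-1, -3+2·(-1)=-5, 1+3·(-1)=-2, 1+4·(-1)=-3, 2+5·(-1)=-3) = -5 (attained by i=2)
p(-4) = min(-1+0·(-4)=-1, 0+1·(-4)=-4, -3+2·(-4)=-11, 1+3·(-4)=-11, 1+4·(-4)=-15, 2+5·(-4)=-18) = -18 (attained by i=5)
p(-8) = min(-1+0·(-8)=-1, 0+1·(-8)=-8, -3+2·(-8)=-19, 1+3·(-8)=-23, 1+4·(-8)=-31, 2+5·(-8)=-38) = -38 (attained by i=5)
Answer: p(-1) = -5; p(-4) = -18; p(-8) = -38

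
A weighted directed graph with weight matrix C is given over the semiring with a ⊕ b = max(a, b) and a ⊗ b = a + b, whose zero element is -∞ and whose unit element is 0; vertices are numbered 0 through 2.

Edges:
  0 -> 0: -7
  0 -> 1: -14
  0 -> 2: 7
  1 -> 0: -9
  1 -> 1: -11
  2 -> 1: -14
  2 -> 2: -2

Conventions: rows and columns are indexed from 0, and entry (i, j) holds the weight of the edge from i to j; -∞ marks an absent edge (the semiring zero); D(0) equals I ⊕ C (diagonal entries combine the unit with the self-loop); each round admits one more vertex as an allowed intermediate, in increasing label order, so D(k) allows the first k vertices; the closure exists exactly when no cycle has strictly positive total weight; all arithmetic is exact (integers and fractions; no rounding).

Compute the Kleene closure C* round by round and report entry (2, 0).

D(0):
  [0, -14, 7]
  [-9, 0, -∞]
  [-∞, -14, 0]
D(1):
  [0, -14, 7]
  [-9, 0, -2]
  [-∞, -14, 0]
D(2):
  [0, -14, 7]
  [-9, 0, -2]
  [-23, -14, 0]
D(3):
  [0, -7, 7]
  [-9, 0, -2]
  [-23, -14, 0]
Answer: C*[2][0] = -23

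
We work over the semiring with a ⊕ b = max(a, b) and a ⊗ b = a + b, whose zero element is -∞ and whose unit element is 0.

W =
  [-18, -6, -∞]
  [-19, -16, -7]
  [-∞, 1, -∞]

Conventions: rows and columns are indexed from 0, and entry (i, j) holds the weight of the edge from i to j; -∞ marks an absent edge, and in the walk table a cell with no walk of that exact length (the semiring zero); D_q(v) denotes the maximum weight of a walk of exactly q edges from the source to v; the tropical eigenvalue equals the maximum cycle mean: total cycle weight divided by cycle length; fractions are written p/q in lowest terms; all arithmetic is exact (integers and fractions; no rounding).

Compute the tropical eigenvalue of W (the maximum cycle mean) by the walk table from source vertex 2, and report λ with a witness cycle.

q=0: [-∞, -∞, 0]
q=1: [-∞, 1, -∞]
q=2: [-18, -15, -6]
q=3: [-34, -5, -22]
Optimal cycle mean attained by: cycle 1->2->1, total (-7) + 1, length 2.
Answer: λ = -3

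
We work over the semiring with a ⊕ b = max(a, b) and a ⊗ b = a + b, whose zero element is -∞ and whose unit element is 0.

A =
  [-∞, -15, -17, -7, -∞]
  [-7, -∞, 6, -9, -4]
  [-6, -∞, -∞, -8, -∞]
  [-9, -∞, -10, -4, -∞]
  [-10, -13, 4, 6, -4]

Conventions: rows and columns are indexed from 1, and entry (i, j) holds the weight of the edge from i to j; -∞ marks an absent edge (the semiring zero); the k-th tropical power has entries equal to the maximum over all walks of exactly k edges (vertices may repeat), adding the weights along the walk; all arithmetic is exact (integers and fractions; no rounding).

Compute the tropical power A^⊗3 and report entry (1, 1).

A^⊗2:
  [-16, -∞, -9, -11, -19]
  [0, -17, 0, 2, -8]
  [-17, -21, -18, -12, -∞]
  [-13, -24, -14, -8, -∞]
  [-2, -17, 0, 2, -8]
A^⊗3:
  [-15, -31, -15, -13, -23]
  [-6, -15, -4, -2, -12]
  [-21, -32, -15, -16, -25]
  [-17, -28, -18, -12, -28]
  [-6, -17, -4, -2, -12]
Key observation: the optimum is the walk 1->2->3->1, with weight (-15) + 6 + (-6) = -15.
Optimal value attained by: walk 1->2->3->1.
Answer: (A^⊗3)[1][1] = -15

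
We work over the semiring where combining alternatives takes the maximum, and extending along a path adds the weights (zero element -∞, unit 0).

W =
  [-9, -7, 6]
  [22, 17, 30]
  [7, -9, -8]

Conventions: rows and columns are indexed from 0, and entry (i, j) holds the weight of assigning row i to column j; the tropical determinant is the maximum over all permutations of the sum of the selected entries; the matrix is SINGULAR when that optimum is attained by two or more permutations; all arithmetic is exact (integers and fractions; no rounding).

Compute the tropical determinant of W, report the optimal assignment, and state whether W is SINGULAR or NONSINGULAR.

σ = (0, 1, 2): (-9) + 17 + (-8) = 0
σ = (0, 2, 1): (-9) + 30 + (-9) = 12
σ = (1, 0, 2): (-7) + 22 + (-8) = 7
σ = (1, 2, 0): (-7) + 30 + 7 = 30
σ = (2, 0, 1): 6 + 22 + (-9) = 19
σ = (2, 1, 0): 6 + 17 + 7 = 30
Optimal value attained by: σ = (1, 2, 0).
Answer: det⊕(W) = 30; verdict: SINGULAR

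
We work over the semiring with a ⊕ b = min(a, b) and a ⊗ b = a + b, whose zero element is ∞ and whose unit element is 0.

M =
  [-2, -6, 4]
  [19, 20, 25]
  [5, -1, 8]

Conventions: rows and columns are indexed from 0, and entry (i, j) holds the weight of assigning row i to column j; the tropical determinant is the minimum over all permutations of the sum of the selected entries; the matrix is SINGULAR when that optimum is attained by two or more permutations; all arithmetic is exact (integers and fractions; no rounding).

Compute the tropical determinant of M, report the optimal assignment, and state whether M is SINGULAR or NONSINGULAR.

σ = (0, 1, 2): (-2) + 20 + 8 = 26
σ = (0, 2, 1): (-2) + 25 + (-1) = 22
σ = (1, 0, 2): (-6) + 19 + 8 = 21
σ = (1, 2, 0): (-6) + 25 + 5 = 24
σ = (2, 0, 1): 4 + 19 + (-1) = 22
σ = (2, 1, 0): 4 + 20 + 5 = 29
Optimal value attained by: σ = (1, 0, 2).
Answer: det⊕(M) = 21; verdict: NONSINGULAR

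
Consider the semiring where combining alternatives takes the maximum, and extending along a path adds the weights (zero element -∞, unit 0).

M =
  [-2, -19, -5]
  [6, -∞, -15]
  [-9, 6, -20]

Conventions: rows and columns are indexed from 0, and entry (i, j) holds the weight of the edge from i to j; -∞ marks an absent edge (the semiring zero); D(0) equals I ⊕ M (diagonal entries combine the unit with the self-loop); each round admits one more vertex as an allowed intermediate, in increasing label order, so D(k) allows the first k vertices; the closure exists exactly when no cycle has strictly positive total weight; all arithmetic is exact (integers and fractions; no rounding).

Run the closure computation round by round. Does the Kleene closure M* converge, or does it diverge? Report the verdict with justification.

D(0):
  [0, -19, -5]
  [6, 0, -15]
  [-9, 6, 0]
D(1):
  [0, -19, -5]
  [6, 0, 1]
  [-9, 6, 0]
Detection: at round 2, diagonal entry (2, 2) turns strictly positive.
Key observation: the cycle 2->1->0->2 has total weight 6 + 6 + (-5), which is strictly positive.
Answer: DIVERGES — positive cycle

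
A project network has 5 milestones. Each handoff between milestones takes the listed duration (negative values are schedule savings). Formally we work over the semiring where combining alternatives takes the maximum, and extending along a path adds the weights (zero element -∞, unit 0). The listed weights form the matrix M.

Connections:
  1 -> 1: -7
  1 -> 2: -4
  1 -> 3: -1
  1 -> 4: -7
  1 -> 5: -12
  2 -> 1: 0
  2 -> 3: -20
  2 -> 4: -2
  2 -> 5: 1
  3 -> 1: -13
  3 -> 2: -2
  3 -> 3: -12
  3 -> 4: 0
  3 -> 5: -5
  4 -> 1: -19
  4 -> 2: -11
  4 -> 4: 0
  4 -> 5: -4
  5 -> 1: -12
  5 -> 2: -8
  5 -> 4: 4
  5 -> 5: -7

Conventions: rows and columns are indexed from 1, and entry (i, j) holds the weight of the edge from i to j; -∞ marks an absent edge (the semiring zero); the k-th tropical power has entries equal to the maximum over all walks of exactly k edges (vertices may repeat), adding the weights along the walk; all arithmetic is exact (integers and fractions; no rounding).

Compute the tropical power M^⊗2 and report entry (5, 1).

M^⊗2:
  [-4, -3, -8, -1, -3]
  [-7, -4, -1, 5, -6]
  [-2, -11, -14, 0, -1]
  [-11, -11, -20, 0, -4]
  [-8, -7, -13, 4, 0]
Key observation: the optimum is the walk 5->2->1, with weight (-8) + 0 = -8.
Optimal value attained by: walk 5->2->1.
Answer: (M^⊗2)[5][1] = -8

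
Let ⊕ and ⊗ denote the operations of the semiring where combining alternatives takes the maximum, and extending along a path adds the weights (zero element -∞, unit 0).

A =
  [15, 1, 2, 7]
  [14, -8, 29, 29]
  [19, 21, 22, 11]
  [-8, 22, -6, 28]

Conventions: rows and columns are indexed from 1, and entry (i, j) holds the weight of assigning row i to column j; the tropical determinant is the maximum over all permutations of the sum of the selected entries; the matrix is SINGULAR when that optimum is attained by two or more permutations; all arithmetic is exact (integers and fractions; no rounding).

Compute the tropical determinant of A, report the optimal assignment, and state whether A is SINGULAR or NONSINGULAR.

σ = (1, 2, 3, 4): 15 + (-8) + 22 + 28 = 57
σ = (1, 2, 4, 3): 15 + (-8) + 11 + (-6) = 12
σ = (1, 3, 2, 4): 15 + 29 + 21 + 28 = 93
σ = (1, 3, 4, 2): 15 + 29 + 11 + 22 = 77
σ = (1, 4, 2, 3): 15 + 29 + 21 + (-6) = 59
σ = (1, 4, 3, 2): 15 + 29 + 22 + 22 = 88
σ = (2, 1, 3, 4): 1 + 14 + 22 + 28 = 65
σ = (2, 1, 4, 3): 1 + 14 + 11 + (-6) = 20
σ = (2, 3, 1, 4): 1 + 29 + 19 + 28 = 77
σ = (2, 3, 4, 1): 1 + 29 + 11 + (-8) = 33
σ = (2, 4, 1, 3): 1 + 29 + 19 + (-6) = 43
σ = (2, 4, 3, 1): 1 + 29 + 22 + (-8) = 44
σ = (3, 1, 2, 4): 2 + 14 + 21 + 28 = 65
σ = (3, 1, 4, 2): 2 + 14 + 11 + 22 = 49
σ = (3, 2, 1, 4): 2 + (-8) + 19 + 28 = 41
σ = (3, 2, 4, 1): 2 + (-8) + 11 + (-8) = -3
σ = (3, 4, 1, 2): 2 + 29 + 19 + 22 = 72
σ = (3, 4, 2, 1): 2 + 29 + 21 + (-8) = 44
σ = (4, 1, 2, 3): 7 + 14 + 21 + (-6) = 36
σ = (4, 1, 3, 2): 7 + 14 + 22 + 22 = 65
σ = (4, 2, 1, 3): 7 + (-8) + 19 + (-6) = 12
σ = (4, 2, 3, 1): 7 + (-8) + 22 + (-8) = 13
σ = (4, 3, 1, 2): 7 + 29 + 19 + 22 = 77
σ = (4, 3, 2, 1): 7 + 29 + 21 + (-8) = 49
Optimal value attained by: σ = (1, 3, 2, 4).
Answer: det⊕(A) = 93; verdict: NONSINGULAR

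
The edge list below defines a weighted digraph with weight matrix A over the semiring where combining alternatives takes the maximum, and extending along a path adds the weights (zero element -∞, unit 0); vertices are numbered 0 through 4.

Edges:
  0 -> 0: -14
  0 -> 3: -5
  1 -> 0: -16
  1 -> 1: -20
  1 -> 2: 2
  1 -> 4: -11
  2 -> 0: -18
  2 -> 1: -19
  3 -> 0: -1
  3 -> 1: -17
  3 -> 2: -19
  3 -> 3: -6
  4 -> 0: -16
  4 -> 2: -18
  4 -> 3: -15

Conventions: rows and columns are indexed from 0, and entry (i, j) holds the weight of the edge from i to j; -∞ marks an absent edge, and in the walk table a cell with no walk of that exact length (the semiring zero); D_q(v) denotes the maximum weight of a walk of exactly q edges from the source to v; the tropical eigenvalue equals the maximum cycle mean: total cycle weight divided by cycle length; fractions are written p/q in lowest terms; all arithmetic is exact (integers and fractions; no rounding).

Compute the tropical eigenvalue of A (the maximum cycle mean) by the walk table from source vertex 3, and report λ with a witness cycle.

q=0: [-∞, -∞, -∞, 0, -∞]
q=1: [-1, -17, -19, -6, -∞]
q=2: [-7, -23, -15, -6, -28]
q=3: [-7, -23, -21, -12, -34]
q=4: [-13, -29, -21, -12, -34]
q=5: [-13, -29, -27, -18, -40]
Optimal cycle mean attained by: cycle 0->3->0, total (-5) + (-1), length 2.
Answer: λ = -3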